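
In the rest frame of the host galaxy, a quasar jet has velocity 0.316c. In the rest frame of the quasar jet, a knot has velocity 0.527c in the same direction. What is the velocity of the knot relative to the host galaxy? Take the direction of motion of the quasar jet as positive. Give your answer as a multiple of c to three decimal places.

0.723c

With v = 0.316 and u' = 0.527 (in units of c),
u = (u' + v)/(1 + u'v/c²):
u = (0.527 + 0.316) / (1 + 0.527·0.316) = 0.8430/1.1665 = 0.7227
(Galilean addition would give +0.843c.)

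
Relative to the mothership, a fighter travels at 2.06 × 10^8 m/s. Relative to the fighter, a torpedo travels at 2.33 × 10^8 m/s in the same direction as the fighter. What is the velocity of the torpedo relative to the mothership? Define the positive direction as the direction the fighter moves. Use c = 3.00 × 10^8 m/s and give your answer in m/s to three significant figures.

In units of c (dividing by 3.00 × 10^8 m/s): v = 0.687, u' = 0.777.
u = (u' + v)/(1 + u'v/c²):
u = (0.777 + 0.687) / (1 + 0.777·0.687) = 1.4633/1.5333 = 0.9544
Converting back: u = 0.9544 × 3.00 × 10^8 m/s.

2.86 × 10^8 m/s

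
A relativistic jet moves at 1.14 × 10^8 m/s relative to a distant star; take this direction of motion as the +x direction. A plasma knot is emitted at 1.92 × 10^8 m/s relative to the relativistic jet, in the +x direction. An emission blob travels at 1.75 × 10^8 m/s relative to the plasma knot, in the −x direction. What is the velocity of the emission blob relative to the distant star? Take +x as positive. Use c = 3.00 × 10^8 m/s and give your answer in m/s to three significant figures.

+1.36 × 10^8 m/s

Apply u = (u' + v)/(1 + u'v/c²) successively, working outward toward the distant star.
(Dividing each given speed by c = 3.00 × 10^8 m/s to work in units of c.)
Start: velocity of the relativistic jet relative to the distant star = 0.3800c.
Compose with the plasma knot (u' = 0.640 in the relativistic jet frame): u_1 = (0.640 + 0.380) / (1 + 0.640·0.380) = 1.0200/1.2432 = 0.8205.
Compose with the emission blob (u' = -0.583 in the plasma knot frame): u_2 = (-0.583 + 0.820) / (1 + (-0.583)·0.820) = 0.2371/0.5214 = 0.4548.
So u = 0.4548 × 3.00 × 10^8 m/s.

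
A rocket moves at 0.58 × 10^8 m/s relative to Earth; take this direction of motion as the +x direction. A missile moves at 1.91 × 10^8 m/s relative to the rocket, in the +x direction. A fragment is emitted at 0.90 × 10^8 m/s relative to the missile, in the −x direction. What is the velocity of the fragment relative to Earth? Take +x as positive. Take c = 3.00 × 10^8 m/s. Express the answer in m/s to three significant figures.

+1.69 × 10^8 m/s

Apply u = (u' + v)/(1 + u'v/c²) successively, working outward toward Earth.
(Dividing each given speed by c = 3.00 × 10^8 m/s to work in units of c.)
Start: velocity of the rocket relative to Earth = 0.1933c.
Compose with the missile (u' = 0.637 in the rocket frame): u_1 = (0.637 + 0.193) / (1 + 0.637·0.193) = 0.8300/1.1231 = 0.7390.
Compose with the fragment (u' = -0.300 in the missile frame): u_2 = (-0.300 + 0.739) / (1 + (-0.300)·0.739) = 0.4390/0.7783 = 0.5641.
So u = 0.5641 × 3.00 × 10^8 m/s.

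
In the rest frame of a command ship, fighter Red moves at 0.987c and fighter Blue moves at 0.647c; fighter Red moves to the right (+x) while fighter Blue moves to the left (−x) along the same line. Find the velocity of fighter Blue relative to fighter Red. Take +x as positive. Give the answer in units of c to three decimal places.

-0.997c

β_A = 0.987, β_B = -0.647.
Transform to A's frame with the inverse velocity-addition law: u' = (u − v)/(1 − uv/c²), taking u = β_B and v = β_A.
u' = (-0.647 − 0.987) / (1 − (0.987)(-0.647)) = -1.6340/1.6386 = -0.9972.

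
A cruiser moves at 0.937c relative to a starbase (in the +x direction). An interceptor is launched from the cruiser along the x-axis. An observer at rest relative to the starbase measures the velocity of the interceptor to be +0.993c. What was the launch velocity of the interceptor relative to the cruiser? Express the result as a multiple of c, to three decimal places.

Invert the composition law: u' = (u − v)/(1 − uv/c²).
u' = (0.993 − 0.937) / (1 − (0.993)(0.937)) = 0.0560/0.0696 = 0.8051.

+0.805c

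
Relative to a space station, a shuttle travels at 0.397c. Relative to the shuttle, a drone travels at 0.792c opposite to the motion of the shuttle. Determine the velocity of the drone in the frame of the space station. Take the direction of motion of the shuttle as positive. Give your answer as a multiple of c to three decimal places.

-0.576c

With v = 0.397 and u' = -0.792 (in units of c),
u = (u' + v)/(1 + u'v/c²):
u = (-0.792 + 0.397) / (1 + (-0.792)·0.397) = -0.3950/0.6856 = -0.5762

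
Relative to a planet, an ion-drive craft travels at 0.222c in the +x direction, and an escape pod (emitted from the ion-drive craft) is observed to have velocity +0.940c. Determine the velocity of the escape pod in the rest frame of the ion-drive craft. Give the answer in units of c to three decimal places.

Invert the composition law: u' = (u − v)/(1 − uv/c²).
u' = (0.940 − 0.222) / (1 − (0.940)(0.222)) = 0.7180/0.7913 = 0.9073.

+0.907c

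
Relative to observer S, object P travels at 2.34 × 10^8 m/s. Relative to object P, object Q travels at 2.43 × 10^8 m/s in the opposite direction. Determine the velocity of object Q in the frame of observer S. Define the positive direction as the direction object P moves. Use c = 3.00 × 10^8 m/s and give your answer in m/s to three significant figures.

In units of c (dividing by 3.00 × 10^8 m/s): v = 0.780, u' = -0.810.
u = (u' + v)/(1 + u'v/c²):
u = (-0.810 + 0.780) / (1 + (-0.810)·0.780) = -0.0300/0.3682 = -0.0815
Converting back: u = -0.0815 × 3.00 × 10^8 m/s.

-2.44 × 10^7 m/s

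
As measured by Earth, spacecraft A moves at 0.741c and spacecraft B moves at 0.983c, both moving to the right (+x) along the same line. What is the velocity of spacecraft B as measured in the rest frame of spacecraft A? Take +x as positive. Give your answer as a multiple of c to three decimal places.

β_A = 0.741, β_B = 0.983.
Transform to A's frame with the inverse velocity-addition law: u' = (u − v)/(1 − uv/c²), taking u = β_B and v = β_A.
u' = (0.983 − 0.741) / (1 − (0.741)(0.983)) = 0.2420/0.2716 = 0.8910.

+0.891c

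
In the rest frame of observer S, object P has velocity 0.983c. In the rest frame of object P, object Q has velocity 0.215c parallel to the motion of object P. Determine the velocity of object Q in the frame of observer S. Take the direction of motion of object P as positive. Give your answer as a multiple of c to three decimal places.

0.989c

With v = 0.983 and u' = 0.215 (in units of c),
u = (u' + v)/(1 + u'v/c²):
u = (0.215 + 0.983) / (1 + 0.215·0.983) = 1.1980/1.2113 = 0.9890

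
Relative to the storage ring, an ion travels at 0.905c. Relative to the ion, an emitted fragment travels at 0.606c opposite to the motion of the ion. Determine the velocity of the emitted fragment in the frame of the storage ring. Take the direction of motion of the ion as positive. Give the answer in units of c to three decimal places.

With v = 0.905 and u' = -0.606 (in units of c),
u = (u' + v)/(1 + u'v/c²):
u = (-0.606 + 0.905) / (1 + (-0.606)·0.905) = 0.2990/0.4516 = 0.6621

+0.662c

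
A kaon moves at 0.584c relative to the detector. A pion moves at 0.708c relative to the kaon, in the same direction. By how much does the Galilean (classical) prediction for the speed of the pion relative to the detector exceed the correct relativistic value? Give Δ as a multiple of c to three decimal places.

Galilean: u_cl = 0.708 + 0.584 = 1.2920.
Relativistic: u_rel = (0.708 + 0.584) / (1 + 0.708·0.584) = 1.2920/1.4135 = 0.9141.
Δ = 1.2920 − 0.9141 = 0.3779.
(The classical prediction exceeds c; the relativistic result does not.)

Δ = 0.378c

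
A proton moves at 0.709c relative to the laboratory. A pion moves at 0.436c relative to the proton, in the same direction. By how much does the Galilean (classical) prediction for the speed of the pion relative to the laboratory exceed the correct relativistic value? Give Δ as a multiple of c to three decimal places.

Δ = 0.270c

Galilean: u_cl = 0.436 + 0.709 = 1.1450.
Relativistic: u_rel = (0.436 + 0.709) / (1 + 0.436·0.709) = 1.1450/1.3091 = 0.8746.
Δ = 1.1450 − 0.8746 = 0.2704.
(The classical prediction exceeds c; the relativistic result does not.)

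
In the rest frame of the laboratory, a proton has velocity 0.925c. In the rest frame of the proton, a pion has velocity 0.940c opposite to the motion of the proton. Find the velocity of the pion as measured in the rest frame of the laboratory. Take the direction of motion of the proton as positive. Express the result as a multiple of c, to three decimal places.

-0.115c

With v = 0.925 and u' = -0.940 (in units of c),
u = (u' + v)/(1 + u'v/c²):
u = (-0.940 + 0.925) / (1 + (-0.940)·0.925) = -0.0150/0.1305 = -0.1149
(Galilean addition would give -0.015c.)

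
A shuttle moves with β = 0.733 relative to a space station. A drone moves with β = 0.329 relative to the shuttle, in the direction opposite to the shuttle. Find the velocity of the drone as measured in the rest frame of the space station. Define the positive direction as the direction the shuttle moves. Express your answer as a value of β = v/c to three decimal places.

β = +0.532

With v = 0.733 and u' = -0.329 (in units of c),
u = (u' + v)/(1 + u'v/c²):
u = (-0.329 + 0.733) / (1 + (-0.329)·0.733) = 0.4040/0.7588 = 0.5324
(Galilean addition would give +0.404c.)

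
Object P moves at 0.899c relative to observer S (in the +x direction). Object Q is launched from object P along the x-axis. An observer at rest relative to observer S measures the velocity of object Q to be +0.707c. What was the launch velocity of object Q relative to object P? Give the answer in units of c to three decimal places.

-0.527c

Invert the composition law: u' = (u − v)/(1 − uv/c²).
u' = (0.707 − 0.899) / (1 − (0.707)(0.899)) = -0.1920/0.3644 = -0.5269.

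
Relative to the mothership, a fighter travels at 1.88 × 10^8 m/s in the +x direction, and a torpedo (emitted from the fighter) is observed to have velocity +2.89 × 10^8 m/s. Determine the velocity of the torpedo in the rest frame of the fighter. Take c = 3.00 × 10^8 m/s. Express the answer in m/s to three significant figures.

v = 0.627c, u = 0.963c.
Invert the composition law: u' = (u − v)/(1 − uv/c²).
u' = (0.963 − 0.627) / (1 − (0.963)(0.627)) = 0.3367/0.3963 = 0.8495.
u' = 0.8495 × 3.00 × 10^8 m/s.

+2.55 × 10^8 m/s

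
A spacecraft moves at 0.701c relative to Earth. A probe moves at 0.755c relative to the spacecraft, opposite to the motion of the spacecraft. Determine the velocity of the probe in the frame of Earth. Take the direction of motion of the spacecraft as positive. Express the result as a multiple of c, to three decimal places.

-0.115c

With v = 0.701 and u' = -0.755 (in units of c),
u = (u' + v)/(1 + u'v/c²):
u = (-0.755 + 0.701) / (1 + (-0.755)·0.701) = -0.0540/0.4707 = -0.1147
(Galilean addition would give -0.054c.)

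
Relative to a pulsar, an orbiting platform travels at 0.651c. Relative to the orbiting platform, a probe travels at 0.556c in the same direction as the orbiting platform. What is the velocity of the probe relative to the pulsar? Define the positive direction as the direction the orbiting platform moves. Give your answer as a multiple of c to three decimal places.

With v = 0.651 and u' = 0.556 (in units of c),
u = (u' + v)/(1 + u'v/c²):
u = (0.556 + 0.651) / (1 + 0.556·0.651) = 1.2070/1.3620 = 0.8862
(Galilean addition would give +1.207c, exceeding c.)

0.886c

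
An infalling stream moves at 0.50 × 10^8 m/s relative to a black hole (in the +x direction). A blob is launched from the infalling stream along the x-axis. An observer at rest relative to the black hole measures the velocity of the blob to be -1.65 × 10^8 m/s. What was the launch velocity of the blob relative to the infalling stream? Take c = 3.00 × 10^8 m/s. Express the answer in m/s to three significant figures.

v = 0.167c, u = -0.550c.
Invert the composition law: u' = (u − v)/(1 − uv/c²).
u' = (-0.550 − 0.167) / (1 − (-0.550)(0.167)) = -0.7167/1.0917 = -0.6565.
u' = -0.6565 × 3.00 × 10^8 m/s.

-1.97 × 10^8 m/s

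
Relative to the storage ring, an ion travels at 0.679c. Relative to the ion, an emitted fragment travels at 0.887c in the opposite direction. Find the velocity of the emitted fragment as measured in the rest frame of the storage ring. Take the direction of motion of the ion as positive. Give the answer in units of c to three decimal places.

-0.523c

With v = 0.679 and u' = -0.887 (in units of c),
u = (u' + v)/(1 + u'v/c²):
u = (-0.887 + 0.679) / (1 + (-0.887)·0.679) = -0.2080/0.3977 = -0.5230
(Galilean addition would give -0.208c.)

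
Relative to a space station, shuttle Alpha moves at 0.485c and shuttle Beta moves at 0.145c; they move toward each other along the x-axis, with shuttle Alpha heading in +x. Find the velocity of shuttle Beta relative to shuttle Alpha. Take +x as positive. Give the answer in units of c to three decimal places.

β_A = 0.485, β_B = -0.145.
Transform to A's frame with the inverse velocity-addition law: u' = (u − v)/(1 − uv/c²), taking u = β_B and v = β_A.
u' = (-0.145 − 0.485) / (1 − (0.485)(-0.145)) = -0.6300/1.0703 = -0.5886.

-0.589c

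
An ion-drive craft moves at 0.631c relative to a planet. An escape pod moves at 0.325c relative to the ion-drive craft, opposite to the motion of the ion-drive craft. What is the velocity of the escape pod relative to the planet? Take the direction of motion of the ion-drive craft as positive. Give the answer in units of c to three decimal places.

+0.385c

With v = 0.631 and u' = -0.325 (in units of c),
u = (u' + v)/(1 + u'v/c²):
u = (-0.325 + 0.631) / (1 + (-0.325)·0.631) = 0.3060/0.7949 = 0.3849
(Galilean addition would give +0.306c.)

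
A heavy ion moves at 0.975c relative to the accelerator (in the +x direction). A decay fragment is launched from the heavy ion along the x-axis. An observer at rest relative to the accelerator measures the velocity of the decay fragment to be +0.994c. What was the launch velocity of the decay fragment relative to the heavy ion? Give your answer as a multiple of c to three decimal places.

+0.616c

Invert the composition law: u' = (u − v)/(1 − uv/c²).
u' = (0.994 − 0.975) / (1 − (0.994)(0.975)) = 0.0190/0.0308 = 0.6159.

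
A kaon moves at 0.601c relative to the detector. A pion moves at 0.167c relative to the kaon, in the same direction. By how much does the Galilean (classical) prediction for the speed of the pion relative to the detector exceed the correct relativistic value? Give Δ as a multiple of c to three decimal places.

Galilean: u_cl = 0.167 + 0.601 = 0.7680.
Relativistic: u_rel = (0.167 + 0.601) / (1 + 0.167·0.601) = 0.7680/1.1004 = 0.6979.
Δ = 0.7680 − 0.6979 = 0.0701.

Δ = 0.070c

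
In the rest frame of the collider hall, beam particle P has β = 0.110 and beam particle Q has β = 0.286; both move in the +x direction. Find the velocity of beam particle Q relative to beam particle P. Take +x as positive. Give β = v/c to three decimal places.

β = +0.182

β_A = 0.110, β_B = 0.286.
Transform to A's frame with the inverse velocity-addition law: u' = (u − v)/(1 − uv/c²), taking u = β_B and v = β_A.
u' = (0.286 − 0.110) / (1 − (0.110)(0.286)) = 0.1760/0.9685 = 0.1817.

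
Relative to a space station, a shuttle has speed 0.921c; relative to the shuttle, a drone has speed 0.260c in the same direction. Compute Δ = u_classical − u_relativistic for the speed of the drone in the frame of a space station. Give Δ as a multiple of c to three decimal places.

Galilean: u_cl = 0.260 + 0.921 = 1.1810.
Relativistic: u_rel = (0.260 + 0.921) / (1 + 0.260·0.921) = 1.1810/1.2395 = 0.9528.
Δ = 1.1810 − 0.9528 = 0.2282.
(The classical prediction exceeds c; the relativistic result does not.)

Δ = 0.228c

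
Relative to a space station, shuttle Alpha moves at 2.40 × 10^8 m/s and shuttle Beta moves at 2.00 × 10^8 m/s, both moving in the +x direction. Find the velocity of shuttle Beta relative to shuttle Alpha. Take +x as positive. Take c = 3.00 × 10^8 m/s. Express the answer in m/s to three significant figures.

-8.57 × 10^7 m/s

β_A = 0.800, β_B = 0.667 (dividing each by c = 3.00 × 10^8 m/s).
Transform to A's frame with the inverse velocity-addition law: u' = (u − v)/(1 − uv/c²), taking u = β_B and v = β_A.
u' = (0.667 − 0.800) / (1 − (0.800)(0.667)) = -0.1333/0.4667 = -0.2857.
u' = -0.2857 × 3.00 × 10^8 m/s.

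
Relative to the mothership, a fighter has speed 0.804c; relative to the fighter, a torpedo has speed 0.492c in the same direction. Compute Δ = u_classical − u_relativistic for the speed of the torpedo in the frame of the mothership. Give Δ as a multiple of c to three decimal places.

Galilean: u_cl = 0.492 + 0.804 = 1.2960.
Relativistic: u_rel = (0.492 + 0.804) / (1 + 0.492·0.804) = 1.2960/1.3956 = 0.9287.
Δ = 1.2960 − 0.9287 = 0.3673.
(The classical prediction exceeds c; the relativistic result does not.)

Δ = 0.367c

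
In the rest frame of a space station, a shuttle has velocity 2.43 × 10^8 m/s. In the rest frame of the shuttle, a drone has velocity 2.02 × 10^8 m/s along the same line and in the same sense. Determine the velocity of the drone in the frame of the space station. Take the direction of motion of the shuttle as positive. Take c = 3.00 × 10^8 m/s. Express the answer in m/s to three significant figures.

2.88 × 10^8 m/s

In units of c (dividing by 3.00 × 10^8 m/s): v = 0.810, u' = 0.673.
u = (u' + v)/(1 + u'v/c²):
u = (0.673 + 0.810) / (1 + 0.673·0.810) = 1.4833/1.5454 = 0.9598
Converting back: u = 0.9598 × 3.00 × 10^8 m/s.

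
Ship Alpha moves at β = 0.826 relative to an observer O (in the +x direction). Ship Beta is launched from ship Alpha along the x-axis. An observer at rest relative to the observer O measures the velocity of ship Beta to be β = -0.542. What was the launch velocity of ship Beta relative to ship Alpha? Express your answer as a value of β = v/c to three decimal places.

β = -0.945

Invert the composition law: u' = (u − v)/(1 − uv/c²).
u' = (-0.542 − 0.826) / (1 − (-0.542)(0.826)) = -1.3680/1.4477 = -0.9450.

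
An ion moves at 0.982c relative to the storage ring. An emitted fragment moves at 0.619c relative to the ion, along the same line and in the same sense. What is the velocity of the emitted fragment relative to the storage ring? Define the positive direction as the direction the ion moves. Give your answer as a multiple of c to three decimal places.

0.996c

With v = 0.982 and u' = 0.619 (in units of c),
u = (u' + v)/(1 + u'v/c²):
u = (0.619 + 0.982) / (1 + 0.619·0.982) = 1.6010/1.6079 = 0.9957
(Galilean addition would give +1.601c, exceeding c.)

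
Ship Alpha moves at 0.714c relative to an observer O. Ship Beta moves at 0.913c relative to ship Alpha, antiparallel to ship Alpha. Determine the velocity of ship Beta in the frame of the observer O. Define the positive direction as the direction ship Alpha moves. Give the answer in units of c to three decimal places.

With v = 0.714 and u' = -0.913 (in units of c),
u = (u' + v)/(1 + u'v/c²):
u = (-0.913 + 0.714) / (1 + (-0.913)·0.714) = -0.1990/0.3481 = -0.5716
(Galilean addition would give -0.199c.)

-0.572c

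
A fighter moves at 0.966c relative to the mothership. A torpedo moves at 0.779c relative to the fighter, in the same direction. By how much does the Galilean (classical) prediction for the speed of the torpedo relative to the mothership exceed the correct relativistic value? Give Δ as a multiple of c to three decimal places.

Δ = 0.749c

Galilean: u_cl = 0.779 + 0.966 = 1.7450.
Relativistic: u_rel = (0.779 + 0.966) / (1 + 0.779·0.966) = 1.7450/1.7525 = 0.9957.
Δ = 1.7450 − 0.9957 = 0.7493.
(The classical prediction exceeds c; the relativistic result does not.)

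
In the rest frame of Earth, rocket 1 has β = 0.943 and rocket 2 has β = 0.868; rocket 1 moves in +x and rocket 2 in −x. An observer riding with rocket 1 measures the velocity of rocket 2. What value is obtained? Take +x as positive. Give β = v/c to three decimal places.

β_A = 0.943, β_B = -0.868.
Transform to A's frame with the inverse velocity-addition law: u' = (u − v)/(1 − uv/c²), taking u = β_B and v = β_A.
u' = (-0.868 − 0.943) / (1 − (0.943)(-0.868)) = -1.8110/1.8185 = -0.9959.

β = -0.996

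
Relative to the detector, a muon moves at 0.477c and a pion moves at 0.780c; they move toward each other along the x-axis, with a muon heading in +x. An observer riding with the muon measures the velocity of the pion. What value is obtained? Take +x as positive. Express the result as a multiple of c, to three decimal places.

β_A = 0.477, β_B = -0.780.
Transform to A's frame with the inverse velocity-addition law: u' = (u − v)/(1 − uv/c²), taking u = β_B and v = β_A.
u' = (-0.780 − 0.477) / (1 − (0.477)(-0.780)) = -1.2570/1.3721 = -0.9161.

-0.916c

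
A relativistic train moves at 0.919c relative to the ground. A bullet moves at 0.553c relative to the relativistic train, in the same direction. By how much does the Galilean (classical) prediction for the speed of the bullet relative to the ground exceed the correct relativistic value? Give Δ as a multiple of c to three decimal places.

Δ = 0.496c

Galilean: u_cl = 0.553 + 0.919 = 1.4720.
Relativistic: u_rel = (0.553 + 0.919) / (1 + 0.553·0.919) = 1.4720/1.5082 = 0.9760.
Δ = 1.4720 − 0.9760 = 0.4960.
(The classical prediction exceeds c; the relativistic result does not.)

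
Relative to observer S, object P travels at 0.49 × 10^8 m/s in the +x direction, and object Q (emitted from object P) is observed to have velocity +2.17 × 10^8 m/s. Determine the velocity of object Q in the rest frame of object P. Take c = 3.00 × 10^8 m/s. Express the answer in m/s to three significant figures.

+1.91 × 10^8 m/s

v = 0.163c, u = 0.723c.
Invert the composition law: u' = (u − v)/(1 − uv/c²).
u' = (0.723 − 0.163) / (1 − (0.723)(0.163)) = 0.5600/0.8819 = 0.6350.
u' = 0.6350 × 3.00 × 10^8 m/s.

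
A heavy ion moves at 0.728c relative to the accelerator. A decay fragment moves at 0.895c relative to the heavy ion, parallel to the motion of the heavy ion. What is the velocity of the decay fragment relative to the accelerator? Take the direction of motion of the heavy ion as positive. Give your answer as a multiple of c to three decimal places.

With v = 0.728 and u' = 0.895 (in units of c),
u = (u' + v)/(1 + u'v/c²):
u = (0.895 + 0.728) / (1 + 0.895·0.728) = 1.6230/1.6516 = 0.9827

0.983c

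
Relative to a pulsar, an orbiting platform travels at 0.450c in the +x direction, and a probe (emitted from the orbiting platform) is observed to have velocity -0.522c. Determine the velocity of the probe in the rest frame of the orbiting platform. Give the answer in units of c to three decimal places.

Invert the composition law: u' = (u − v)/(1 − uv/c²).
u' = (-0.522 − 0.450) / (1 − (-0.522)(0.450)) = -0.9720/1.2349 = -0.7871.

-0.787c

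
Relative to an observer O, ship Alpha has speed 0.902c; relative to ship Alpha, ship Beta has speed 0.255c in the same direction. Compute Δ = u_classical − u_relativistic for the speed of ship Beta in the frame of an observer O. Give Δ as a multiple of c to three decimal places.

Δ = 0.216c

Galilean: u_cl = 0.255 + 0.902 = 1.1570.
Relativistic: u_rel = (0.255 + 0.902) / (1 + 0.255·0.902) = 1.1570/1.2300 = 0.9406.
Δ = 1.1570 − 0.9406 = 0.2164.
(The classical prediction exceeds c; the relativistic result does not.)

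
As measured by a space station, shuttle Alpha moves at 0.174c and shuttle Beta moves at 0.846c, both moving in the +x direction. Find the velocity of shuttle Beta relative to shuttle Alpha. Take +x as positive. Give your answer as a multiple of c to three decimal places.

+0.788c

β_A = 0.174, β_B = 0.846.
Transform to A's frame with the inverse velocity-addition law: u' = (u − v)/(1 − uv/c²), taking u = β_B and v = β_A.
u' = (0.846 − 0.174) / (1 − (0.174)(0.846)) = 0.6720/0.8528 = 0.7880.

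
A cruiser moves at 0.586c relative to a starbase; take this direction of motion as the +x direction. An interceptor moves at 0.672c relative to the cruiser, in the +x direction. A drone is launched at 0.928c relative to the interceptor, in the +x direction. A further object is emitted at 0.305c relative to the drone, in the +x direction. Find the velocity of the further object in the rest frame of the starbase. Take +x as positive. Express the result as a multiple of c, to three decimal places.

0.998c

Apply u = (u' + v)/(1 + u'v/c²) successively, working outward toward the starbase.
Start: velocity of the cruiser relative to the starbase = 0.5860c.
Compose with the interceptor (u' = 0.672 in the cruiser frame): u_1 = (0.672 + 0.586) / (1 + 0.672·0.586) = 1.2580/1.3938 = 0.9026.
Compose with the drone (u' = 0.928 in the interceptor frame): u_2 = (0.928 + 0.903) / (1 + 0.928·0.903) = 1.8306/1.8376 = 0.9962.
Compose with the further object (u' = 0.305 in the drone frame): u_3 = (0.305 + 0.996) / (1 + 0.305·0.996) = 1.3012/1.3038 = 0.9980.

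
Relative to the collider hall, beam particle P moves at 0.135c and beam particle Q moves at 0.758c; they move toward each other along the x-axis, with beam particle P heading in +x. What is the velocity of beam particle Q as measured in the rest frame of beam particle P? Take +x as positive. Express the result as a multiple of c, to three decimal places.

β_A = 0.135, β_B = -0.758.
Transform to A's frame with the inverse velocity-addition law: u' = (u − v)/(1 − uv/c²), taking u = β_B and v = β_A.
u' = (-0.758 − 0.135) / (1 − (0.135)(-0.758)) = -0.8930/1.1023 = -0.8101.

-0.810c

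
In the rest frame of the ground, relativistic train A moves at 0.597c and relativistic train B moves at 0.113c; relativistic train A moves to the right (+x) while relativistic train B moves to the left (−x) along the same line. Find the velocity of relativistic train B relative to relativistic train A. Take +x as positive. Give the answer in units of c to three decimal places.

-0.665c

β_A = 0.597, β_B = -0.113.
Transform to A's frame with the inverse velocity-addition law: u' = (u − v)/(1 − uv/c²), taking u = β_B and v = β_A.
u' = (-0.113 − 0.597) / (1 − (0.597)(-0.113)) = -0.7100/1.0675 = -0.6651.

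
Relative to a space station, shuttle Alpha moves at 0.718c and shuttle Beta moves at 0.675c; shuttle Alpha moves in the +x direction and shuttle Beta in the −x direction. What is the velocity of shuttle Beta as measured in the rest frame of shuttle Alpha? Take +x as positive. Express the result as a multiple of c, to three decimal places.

-0.938c

β_A = 0.718, β_B = -0.675.
Transform to A's frame with the inverse velocity-addition law: u' = (u − v)/(1 − uv/c²), taking u = β_B and v = β_A.
u' = (-0.675 − 0.718) / (1 − (0.718)(-0.675)) = -1.3930/1.4847 = -0.9383.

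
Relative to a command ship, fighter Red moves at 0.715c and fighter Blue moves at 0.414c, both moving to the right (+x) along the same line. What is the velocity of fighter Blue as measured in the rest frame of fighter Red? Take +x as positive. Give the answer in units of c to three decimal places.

β_A = 0.715, β_B = 0.414.
Transform to A's frame with the inverse velocity-addition law: u' = (u − v)/(1 − uv/c²), taking u = β_B and v = β_A.
u' = (0.414 − 0.715) / (1 − (0.715)(0.414)) = -0.3010/0.7040 = -0.4276.

-0.428c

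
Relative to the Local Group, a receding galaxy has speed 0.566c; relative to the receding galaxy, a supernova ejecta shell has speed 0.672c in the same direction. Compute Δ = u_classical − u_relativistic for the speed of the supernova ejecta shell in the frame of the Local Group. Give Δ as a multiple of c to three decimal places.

Δ = 0.341c

Galilean: u_cl = 0.672 + 0.566 = 1.2380.
Relativistic: u_rel = (0.672 + 0.566) / (1 + 0.672·0.566) = 1.2380/1.3804 = 0.8969.
Δ = 1.2380 − 0.8969 = 0.3411.
(The classical prediction exceeds c; the relativistic result does not.)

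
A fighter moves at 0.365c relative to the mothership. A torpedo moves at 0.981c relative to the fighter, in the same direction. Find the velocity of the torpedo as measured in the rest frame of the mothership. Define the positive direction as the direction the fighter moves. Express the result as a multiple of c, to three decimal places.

With v = 0.365 and u' = 0.981 (in units of c),
u = (u' + v)/(1 + u'v/c²):
u = (0.981 + 0.365) / (1 + 0.981·0.365) = 1.3460/1.3581 = 0.9911
(Galilean addition would give +1.346c, exceeding c.)

0.991c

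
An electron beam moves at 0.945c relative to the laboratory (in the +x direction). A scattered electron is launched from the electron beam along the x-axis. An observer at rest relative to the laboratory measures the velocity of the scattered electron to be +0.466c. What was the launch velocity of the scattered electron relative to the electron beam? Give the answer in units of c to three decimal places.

-0.856c

Invert the composition law: u' = (u − v)/(1 − uv/c²).
u' = (0.466 − 0.945) / (1 − (0.466)(0.945)) = -0.4790/0.5596 = -0.8559.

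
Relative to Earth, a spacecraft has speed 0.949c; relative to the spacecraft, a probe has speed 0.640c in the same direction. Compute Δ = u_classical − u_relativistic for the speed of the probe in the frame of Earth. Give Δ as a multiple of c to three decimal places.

Galilean: u_cl = 0.640 + 0.949 = 1.5890.
Relativistic: u_rel = (0.640 + 0.949) / (1 + 0.640·0.949) = 1.5890/1.6074 = 0.9886.
Δ = 1.5890 − 0.9886 = 0.6004.
(The classical prediction exceeds c; the relativistic result does not.)

Δ = 0.600c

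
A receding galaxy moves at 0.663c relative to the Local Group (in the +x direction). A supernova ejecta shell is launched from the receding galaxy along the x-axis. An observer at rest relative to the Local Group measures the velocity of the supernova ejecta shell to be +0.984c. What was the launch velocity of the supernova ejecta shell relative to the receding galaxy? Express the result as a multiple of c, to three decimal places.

+0.923c

Invert the composition law: u' = (u − v)/(1 − uv/c²).
u' = (0.984 − 0.663) / (1 − (0.984)(0.663)) = 0.3210/0.3476 = 0.9235.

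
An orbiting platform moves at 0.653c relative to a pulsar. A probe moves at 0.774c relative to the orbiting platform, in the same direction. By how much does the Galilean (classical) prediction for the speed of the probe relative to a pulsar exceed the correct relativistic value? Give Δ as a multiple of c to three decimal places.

Δ = 0.479c

Galilean: u_cl = 0.774 + 0.653 = 1.4270.
Relativistic: u_rel = (0.774 + 0.653) / (1 + 0.774·0.653) = 1.4270/1.5054 = 0.9479.
Δ = 1.4270 − 0.9479 = 0.4791.
(The classical prediction exceeds c; the relativistic result does not.)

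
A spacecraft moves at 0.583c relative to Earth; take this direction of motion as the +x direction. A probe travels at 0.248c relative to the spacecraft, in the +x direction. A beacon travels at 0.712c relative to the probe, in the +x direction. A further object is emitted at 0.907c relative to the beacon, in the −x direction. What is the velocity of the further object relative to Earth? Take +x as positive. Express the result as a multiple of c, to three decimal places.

+0.292c

Apply u = (u' + v)/(1 + u'v/c²) successively, working outward toward Earth.
Start: velocity of the spacecraft relative to Earth = 0.5830c.
Compose with the probe (u' = 0.248 in the spacecraft frame): u_1 = (0.248 + 0.583) / (1 + 0.248·0.583) = 0.8310/1.1446 = 0.7260.
Compose with the beacon (u' = 0.712 in the probe frame): u_2 = (0.712 + 0.726) / (1 + 0.712·0.726) = 1.4380/1.5169 = 0.9480.
Compose with the further object (u' = -0.907 in the beacon frame): u_3 = (-0.907 + 0.948) / (1 + (-0.907)·0.948) = 0.0410/0.1402 = 0.2924.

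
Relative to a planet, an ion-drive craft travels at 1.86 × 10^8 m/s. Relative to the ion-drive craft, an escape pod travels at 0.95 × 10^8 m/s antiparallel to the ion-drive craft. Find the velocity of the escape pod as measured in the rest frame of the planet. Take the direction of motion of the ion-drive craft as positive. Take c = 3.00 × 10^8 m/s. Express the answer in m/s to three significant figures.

In units of c (dividing by 3.00 × 10^8 m/s): v = 0.620, u' = -0.317.
u = (u' + v)/(1 + u'v/c²):
u = (-0.317 + 0.620) / (1 + (-0.317)·0.620) = 0.3033/0.8037 = 0.3774
(Galilean addition would give +0.303c.)
Converting back: u = 0.3774 × 3.00 × 10^8 m/s.

+1.13 × 10^8 m/s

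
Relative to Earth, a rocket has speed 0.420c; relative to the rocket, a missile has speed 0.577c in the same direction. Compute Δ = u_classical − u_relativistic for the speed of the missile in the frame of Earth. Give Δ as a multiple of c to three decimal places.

Galilean: u_cl = 0.577 + 0.420 = 0.9970.
Relativistic: u_rel = (0.577 + 0.420) / (1 + 0.577·0.420) = 0.9970/1.2423 = 0.8025.
Δ = 0.9970 − 0.8025 = 0.1945.

Δ = 0.194c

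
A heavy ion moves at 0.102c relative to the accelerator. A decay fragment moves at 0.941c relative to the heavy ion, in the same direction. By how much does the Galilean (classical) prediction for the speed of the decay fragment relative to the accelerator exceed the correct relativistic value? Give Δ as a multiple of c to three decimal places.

Δ = 0.091c

Galilean: u_cl = 0.941 + 0.102 = 1.0430.
Relativistic: u_rel = (0.941 + 0.102) / (1 + 0.941·0.102) = 1.0430/1.0960 = 0.9517.
Δ = 1.0430 − 0.9517 = 0.0913.
(The classical prediction exceeds c; the relativistic result does not.)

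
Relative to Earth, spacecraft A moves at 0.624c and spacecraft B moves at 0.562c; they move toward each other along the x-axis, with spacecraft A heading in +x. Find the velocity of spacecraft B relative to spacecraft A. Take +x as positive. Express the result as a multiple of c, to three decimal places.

β_A = 0.624, β_B = -0.562.
Transform to A's frame with the inverse velocity-addition law: u' = (u − v)/(1 − uv/c²), taking u = β_B and v = β_A.
u' = (-0.562 − 0.624) / (1 − (0.624)(-0.562)) = -1.1860/1.3507 = -0.8781.

-0.878c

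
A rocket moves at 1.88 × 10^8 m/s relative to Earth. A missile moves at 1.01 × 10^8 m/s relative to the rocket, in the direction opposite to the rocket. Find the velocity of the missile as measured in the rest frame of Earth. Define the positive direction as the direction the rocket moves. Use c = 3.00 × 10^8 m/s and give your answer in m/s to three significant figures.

+1.10 × 10^8 m/s

In units of c (dividing by 3.00 × 10^8 m/s): v = 0.627, u' = -0.337.
u = (u' + v)/(1 + u'v/c²):
u = (-0.337 + 0.627) / (1 + (-0.337)·0.627) = 0.2900/0.7890 = 0.3675
Converting back: u = 0.3675 × 3.00 × 10^8 m/s.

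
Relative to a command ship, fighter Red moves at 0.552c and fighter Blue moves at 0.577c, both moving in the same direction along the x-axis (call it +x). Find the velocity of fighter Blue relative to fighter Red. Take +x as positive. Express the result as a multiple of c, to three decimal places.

β_A = 0.552, β_B = 0.577.
Transform to A's frame with the inverse velocity-addition law: u' = (u − v)/(1 − uv/c²), taking u = β_B and v = β_A.
u' = (0.577 − 0.552) / (1 − (0.552)(0.577)) = 0.0250/0.6815 = 0.0367.

+0.037c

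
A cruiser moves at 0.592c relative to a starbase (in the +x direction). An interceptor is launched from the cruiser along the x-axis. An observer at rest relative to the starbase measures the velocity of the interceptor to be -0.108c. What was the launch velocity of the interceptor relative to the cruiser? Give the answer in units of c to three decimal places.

Invert the composition law: u' = (u − v)/(1 − uv/c²).
u' = (-0.108 − 0.592) / (1 − (-0.108)(0.592)) = -0.7000/1.0639 = -0.6579.

-0.658c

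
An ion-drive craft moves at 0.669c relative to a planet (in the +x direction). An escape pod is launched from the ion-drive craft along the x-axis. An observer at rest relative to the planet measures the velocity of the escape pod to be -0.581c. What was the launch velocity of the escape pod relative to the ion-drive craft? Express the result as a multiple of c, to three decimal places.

Invert the composition law: u' = (u − v)/(1 − uv/c²).
u' = (-0.581 − 0.669) / (1 − (-0.581)(0.669)) = -1.2500/1.3887 = -0.9001.

-0.900c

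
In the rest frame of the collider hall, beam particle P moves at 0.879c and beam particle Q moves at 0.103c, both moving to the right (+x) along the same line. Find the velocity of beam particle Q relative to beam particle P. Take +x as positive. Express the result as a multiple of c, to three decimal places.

β_A = 0.879, β_B = 0.103.
Transform to A's frame with the inverse velocity-addition law: u' = (u − v)/(1 − uv/c²), taking u = β_B and v = β_A.
u' = (0.103 − 0.879) / (1 − (0.879)(0.103)) = -0.7760/0.9095 = -0.8533.

-0.853c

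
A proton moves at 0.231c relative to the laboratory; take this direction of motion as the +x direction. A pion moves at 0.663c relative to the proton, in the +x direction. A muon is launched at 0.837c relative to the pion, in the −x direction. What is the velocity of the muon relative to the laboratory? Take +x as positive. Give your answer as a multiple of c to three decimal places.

Apply u = (u' + v)/(1 + u'v/c²) successively, working outward toward the laboratory.
Start: velocity of the proton relative to the laboratory = 0.2310c.
Compose with the pion (u' = 0.663 in the proton frame): u_1 = (0.663 + 0.231) / (1 + 0.663·0.231) = 0.8940/1.1532 = 0.7753.
Compose with the muon (u' = -0.837 in the pion frame): u_2 = (-0.837 + 0.775) / (1 + (-0.837)·0.775) = -0.0617/0.3511 = -0.1758.

-0.176c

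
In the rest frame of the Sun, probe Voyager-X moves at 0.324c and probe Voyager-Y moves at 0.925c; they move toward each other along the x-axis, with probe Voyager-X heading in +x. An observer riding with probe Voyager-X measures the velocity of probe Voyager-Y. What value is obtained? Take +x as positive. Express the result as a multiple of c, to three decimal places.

-0.961c

β_A = 0.324, β_B = -0.925.
Transform to A's frame with the inverse velocity-addition law: u' = (u − v)/(1 − uv/c²), taking u = β_B and v = β_A.
u' = (-0.925 − 0.324) / (1 − (0.324)(-0.925)) = -1.2490/1.2997 = -0.9610.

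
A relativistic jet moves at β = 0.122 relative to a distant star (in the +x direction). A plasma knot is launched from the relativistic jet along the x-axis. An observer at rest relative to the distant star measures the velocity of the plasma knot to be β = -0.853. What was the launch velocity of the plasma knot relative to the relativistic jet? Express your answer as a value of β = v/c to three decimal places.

Invert the composition law: u' = (u − v)/(1 − uv/c²).
u' = (-0.853 − 0.122) / (1 − (-0.853)(0.122)) = -0.9750/1.1041 = -0.8831.

β = -0.883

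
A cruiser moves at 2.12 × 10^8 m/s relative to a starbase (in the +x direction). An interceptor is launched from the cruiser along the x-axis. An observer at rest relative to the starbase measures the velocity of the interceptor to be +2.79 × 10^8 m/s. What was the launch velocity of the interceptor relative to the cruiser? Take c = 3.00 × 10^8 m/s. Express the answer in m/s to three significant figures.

+1.95 × 10^8 m/s

v = 0.707c, u = 0.930c.
Invert the composition law: u' = (u − v)/(1 − uv/c²).
u' = (0.930 − 0.707) / (1 − (0.930)(0.707)) = 0.2233/0.3428 = 0.6515.
u' = 0.6515 × 3.00 × 10^8 m/s.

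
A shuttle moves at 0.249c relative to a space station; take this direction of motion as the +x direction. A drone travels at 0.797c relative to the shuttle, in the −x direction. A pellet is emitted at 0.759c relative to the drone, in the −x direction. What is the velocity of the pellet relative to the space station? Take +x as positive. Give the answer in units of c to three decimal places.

Apply u = (u' + v)/(1 + u'v/c²) successively, working outward toward the space station.
Start: velocity of the shuttle relative to the space station = 0.2490c.
Compose with the drone (u' = -0.797 in the shuttle frame): u_1 = (-0.797 + 0.249) / (1 + (-0.797)·0.249) = -0.5480/0.8015 = -0.6837.
Compose with the pellet (u' = -0.759 in the drone frame): u_2 = (-0.759 + (-0.684)) / (1 + (-0.759)·(-0.684)) = -1.4427/1.5189 = -0.9498.

-0.950c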